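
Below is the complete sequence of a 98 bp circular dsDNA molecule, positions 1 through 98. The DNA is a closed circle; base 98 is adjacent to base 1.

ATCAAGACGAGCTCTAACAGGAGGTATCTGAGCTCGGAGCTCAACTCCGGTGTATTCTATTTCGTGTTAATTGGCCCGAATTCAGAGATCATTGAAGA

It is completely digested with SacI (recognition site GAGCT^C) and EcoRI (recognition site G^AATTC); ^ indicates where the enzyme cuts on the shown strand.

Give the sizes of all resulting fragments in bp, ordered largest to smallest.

SacI sites (GAGCTC) start at positions 9, 30, 37.
SacI cuts after base 5 of each site (before the last base), so after positions 13, 34, 41.
The EcoRI site (GAATTC) starts at position 78.
EcoRI cuts after the first base of each site, so after position 78.
Combined cut positions: 13, 34, 41, 78.
Circular molecule, 4 cuts → 4 fragments:
  14–34 → 21 bp
  35–41 → 7 bp
  42–78 → 37 bp
  79–98 then 1–13 → 20 + 13 = 33 bp
Sorted largest to smallest: 37, 33, 21, 7 bp.

37, 33, 21, 7 bp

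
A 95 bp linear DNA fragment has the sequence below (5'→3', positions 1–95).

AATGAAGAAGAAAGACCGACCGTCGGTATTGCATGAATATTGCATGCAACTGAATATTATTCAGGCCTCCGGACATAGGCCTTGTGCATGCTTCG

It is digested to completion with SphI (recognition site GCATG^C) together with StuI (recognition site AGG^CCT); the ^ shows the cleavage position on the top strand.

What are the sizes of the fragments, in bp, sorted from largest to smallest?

SphI sites (GCATGC) start at positions 42, 86.
SphI cuts after base 5 of each site (before the last base), so after positions 46, 90.
StuI sites (AGGCCT) start at positions 63, 77.
StuI cuts after base 3 of each site, so after positions 65, 79.
Combined cut positions: 46, 65, 79, 90.
Linear molecule, 4 cuts → 5 fragments:
  1–46 → 46 bp
  47–65 → 19 bp
  66–79 → 14 bp
  80–90 → 11 bp
  91–95 → 5 bp
Sorted largest to smallest: 46, 19, 14, 11, 5 bp.

46, 19, 14, 11, 5 bp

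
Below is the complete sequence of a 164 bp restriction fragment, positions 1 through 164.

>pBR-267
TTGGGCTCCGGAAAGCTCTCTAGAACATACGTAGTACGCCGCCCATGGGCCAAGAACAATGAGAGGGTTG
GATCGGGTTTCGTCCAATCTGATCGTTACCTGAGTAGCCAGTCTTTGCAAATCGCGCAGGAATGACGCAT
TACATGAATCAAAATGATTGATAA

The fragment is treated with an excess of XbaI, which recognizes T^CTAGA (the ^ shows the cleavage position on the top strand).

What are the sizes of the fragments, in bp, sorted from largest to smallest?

The XbaI site (TCTAGA) starts at position 19.
XbaI cuts after the first base of each site, so after position 19.
Linear molecule, 1 cut → 2 fragments:
  1–19 → 19 bp
  20–164 → 145 bp
Sorted largest to smallest: 145, 19 bp.

145, 19 bp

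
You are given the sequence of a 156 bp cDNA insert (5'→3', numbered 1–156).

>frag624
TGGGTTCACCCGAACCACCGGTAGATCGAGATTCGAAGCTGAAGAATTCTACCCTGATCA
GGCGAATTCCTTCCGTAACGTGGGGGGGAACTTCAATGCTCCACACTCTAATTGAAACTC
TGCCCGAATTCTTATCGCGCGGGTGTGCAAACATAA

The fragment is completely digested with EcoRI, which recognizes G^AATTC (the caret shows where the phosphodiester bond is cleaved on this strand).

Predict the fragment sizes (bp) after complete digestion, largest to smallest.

EcoRI sites (GAATTC) start at positions 44, 64, 126.
EcoRI cuts after the first base of each site, so after positions 44, 64, 126.
Linear molecule, 3 cuts → 4 fragments:
  1–44 → 44 bp
  45–64 → 20 bp
  65–126 → 62 bp
  127–156 → 30 bp
Sorted largest to smallest: 62, 44, 30, 20 bp.

62, 44, 30, 20 bp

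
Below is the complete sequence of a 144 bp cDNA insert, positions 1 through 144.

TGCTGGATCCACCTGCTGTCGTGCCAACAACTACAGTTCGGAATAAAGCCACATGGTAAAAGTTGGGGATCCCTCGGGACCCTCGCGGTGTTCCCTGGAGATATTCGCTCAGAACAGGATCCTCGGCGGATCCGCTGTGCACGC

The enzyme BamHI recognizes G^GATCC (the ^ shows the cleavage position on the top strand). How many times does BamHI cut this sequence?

GGATCC occurs starting at positions 5, 67, 117, 128.
BamHI cuts at 4 sites.

4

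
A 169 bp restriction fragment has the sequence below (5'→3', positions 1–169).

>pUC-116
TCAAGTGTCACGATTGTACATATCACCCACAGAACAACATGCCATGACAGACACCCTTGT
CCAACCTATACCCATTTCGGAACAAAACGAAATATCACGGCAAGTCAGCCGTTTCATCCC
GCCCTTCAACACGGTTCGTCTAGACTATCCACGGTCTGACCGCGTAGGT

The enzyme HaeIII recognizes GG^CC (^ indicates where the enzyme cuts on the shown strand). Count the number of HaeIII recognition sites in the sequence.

0

No occurrence of GGCC is present in the sequence.
HaeIII does not cut: 0 sites.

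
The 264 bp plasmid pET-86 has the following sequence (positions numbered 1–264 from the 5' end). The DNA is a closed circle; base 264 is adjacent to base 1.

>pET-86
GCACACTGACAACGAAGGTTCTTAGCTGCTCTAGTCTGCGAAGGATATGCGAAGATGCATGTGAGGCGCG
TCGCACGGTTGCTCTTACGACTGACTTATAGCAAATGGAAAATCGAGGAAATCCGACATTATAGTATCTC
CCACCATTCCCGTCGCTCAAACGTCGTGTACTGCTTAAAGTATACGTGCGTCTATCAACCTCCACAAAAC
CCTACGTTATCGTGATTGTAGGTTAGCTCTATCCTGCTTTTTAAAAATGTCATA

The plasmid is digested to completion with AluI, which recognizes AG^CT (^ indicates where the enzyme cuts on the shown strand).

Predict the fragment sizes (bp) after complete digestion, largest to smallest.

211, 53 bp

AluI sites (AGCT) start at positions 24, 235.
AluI cuts after base 2 of each site, so after positions 25, 236.
Circular molecule, 2 cuts → 2 fragments:
  26–236 → 211 bp
  237–264 then 1–25 → 28 + 25 = 53 bp
Sorted largest to smallest: 211, 53 bp.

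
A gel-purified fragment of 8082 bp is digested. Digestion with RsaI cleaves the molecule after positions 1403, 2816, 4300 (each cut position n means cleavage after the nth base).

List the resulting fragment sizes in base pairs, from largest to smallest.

3782, 1484, 1413, 1403 bp

Linear molecule, 3 cuts → 4 fragments:
  1403 − 0 = 1403 bp
  2816 − 1403 = 1413 bp
  4300 − 2816 = 1484 bp
  8082 − 4300 = 3782 bp
Sorted largest to smallest: 3782, 1484, 1413, 1403 bp.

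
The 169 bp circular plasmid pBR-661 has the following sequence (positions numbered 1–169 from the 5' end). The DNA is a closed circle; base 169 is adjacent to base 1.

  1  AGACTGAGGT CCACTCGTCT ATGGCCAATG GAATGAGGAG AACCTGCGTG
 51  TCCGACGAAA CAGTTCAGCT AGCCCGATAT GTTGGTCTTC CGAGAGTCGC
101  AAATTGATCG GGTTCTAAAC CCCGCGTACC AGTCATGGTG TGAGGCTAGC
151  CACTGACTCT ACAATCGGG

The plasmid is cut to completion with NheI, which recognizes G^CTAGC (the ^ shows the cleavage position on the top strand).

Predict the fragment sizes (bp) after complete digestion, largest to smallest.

NheI sites (GCTAGC) start at positions 68, 145.
NheI cuts after the first base of each site, so after positions 68, 145.
Circular molecule, 2 cuts → 2 fragments:
  69–145 → 77 bp
  146–169 then 1–68 → 24 + 68 = 92 bp
Sorted largest to smallest: 92, 77 bp.

92, 77 bp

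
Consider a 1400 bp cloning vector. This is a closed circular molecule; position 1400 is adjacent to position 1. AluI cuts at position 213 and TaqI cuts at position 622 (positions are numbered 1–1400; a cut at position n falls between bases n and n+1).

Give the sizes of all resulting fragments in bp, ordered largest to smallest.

Combined cut positions (sorted): 213, 622.
Circular molecule, 2 cuts → 2 fragments:
  622 − 213 = 409 bp
  wrap: 1400 − 622 + 213 = 991 bp
Sorted largest to smallest: 991, 409 bp.

991, 409 bp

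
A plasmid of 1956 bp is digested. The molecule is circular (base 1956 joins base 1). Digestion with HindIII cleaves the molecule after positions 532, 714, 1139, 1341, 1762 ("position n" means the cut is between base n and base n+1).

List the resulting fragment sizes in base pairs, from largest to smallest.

Circular molecule, 5 cuts → 5 fragments:
  714 − 532 = 182 bp
  1139 − 714 = 425 bp
  1341 − 1139 = 202 bp
  1762 − 1341 = 421 bp
  wrap: 1956 − 1762 + 532 = 726 bp
Sorted largest to smallest: 726, 425, 421, 202, 182 bp.

726, 425, 421, 202, 182 bp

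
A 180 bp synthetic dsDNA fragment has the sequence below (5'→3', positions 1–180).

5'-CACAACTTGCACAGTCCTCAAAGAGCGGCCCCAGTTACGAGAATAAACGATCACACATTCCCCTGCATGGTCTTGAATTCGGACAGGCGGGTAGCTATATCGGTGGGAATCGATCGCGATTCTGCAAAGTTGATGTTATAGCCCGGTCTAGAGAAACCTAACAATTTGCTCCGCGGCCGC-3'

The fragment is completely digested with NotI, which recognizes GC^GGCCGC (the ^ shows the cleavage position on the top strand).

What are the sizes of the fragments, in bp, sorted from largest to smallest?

174, 6 bp

The NotI site (GCGGCCGC) starts at position 173.
NotI cuts after base 2 of each site, so after position 174.
Linear molecule, 1 cut → 2 fragments:
  1–174 → 174 bp
  175–180 → 6 bp
Sorted largest to smallest: 174, 6 bp.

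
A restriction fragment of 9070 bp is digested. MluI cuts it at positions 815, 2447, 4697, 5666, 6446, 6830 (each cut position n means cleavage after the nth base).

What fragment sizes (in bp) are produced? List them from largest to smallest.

2250, 2240, 1632, 969, 815, 780, 384 bp

Linear molecule, 6 cuts → 7 fragments:
  815 − 0 = 815 bp
  2447 − 815 = 1632 bp
  4697 − 2447 = 2250 bp
  5666 − 4697 = 969 bp
  6446 − 5666 = 780 bp
  6830 − 6446 = 384 bp
  9070 − 6830 = 2240 bp
Sorted largest to smallest: 2250, 2240, 1632, 969, 815, 780, 384 bp.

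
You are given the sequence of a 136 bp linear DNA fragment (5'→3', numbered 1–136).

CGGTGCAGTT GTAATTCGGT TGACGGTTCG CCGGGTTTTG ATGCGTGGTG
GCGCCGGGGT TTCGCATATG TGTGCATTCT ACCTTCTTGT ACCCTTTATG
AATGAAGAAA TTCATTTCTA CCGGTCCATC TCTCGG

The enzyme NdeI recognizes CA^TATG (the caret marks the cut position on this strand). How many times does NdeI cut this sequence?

1

CATATG occurs starting at position 65.
NdeI cuts at 1 site.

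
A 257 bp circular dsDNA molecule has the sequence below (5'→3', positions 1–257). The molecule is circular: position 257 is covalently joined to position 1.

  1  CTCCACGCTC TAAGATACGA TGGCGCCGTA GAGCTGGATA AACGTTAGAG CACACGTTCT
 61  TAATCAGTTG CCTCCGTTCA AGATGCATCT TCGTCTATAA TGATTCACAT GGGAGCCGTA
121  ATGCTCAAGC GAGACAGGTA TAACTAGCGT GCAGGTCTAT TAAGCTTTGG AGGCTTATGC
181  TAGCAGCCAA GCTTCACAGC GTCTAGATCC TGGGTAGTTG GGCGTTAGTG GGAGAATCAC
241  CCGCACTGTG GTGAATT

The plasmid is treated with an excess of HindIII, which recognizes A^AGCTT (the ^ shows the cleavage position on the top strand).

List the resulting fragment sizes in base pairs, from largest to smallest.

230, 27 bp

HindIII sites (AAGCTT) start at positions 162, 189.
HindIII cuts after the first base of each site, so after positions 162, 189.
Circular molecule, 2 cuts → 2 fragments:
  163–189 → 27 bp
  190–257 then 1–162 → 68 + 162 = 230 bp
Sorted largest to smallest: 230, 27 bp.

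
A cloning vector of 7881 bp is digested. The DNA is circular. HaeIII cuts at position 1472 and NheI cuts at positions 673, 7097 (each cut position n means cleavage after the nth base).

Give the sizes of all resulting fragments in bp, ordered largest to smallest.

Combined cut positions (sorted): 673, 1472, 7097.
Circular molecule, 3 cuts → 3 fragments:
  1472 − 673 = 799 bp
  7097 − 1472 = 5625 bp
  wrap: 7881 − 7097 + 673 = 1457 bp
Sorted largest to smallest: 5625, 1457, 799 bp.

5625, 1457, 799 bp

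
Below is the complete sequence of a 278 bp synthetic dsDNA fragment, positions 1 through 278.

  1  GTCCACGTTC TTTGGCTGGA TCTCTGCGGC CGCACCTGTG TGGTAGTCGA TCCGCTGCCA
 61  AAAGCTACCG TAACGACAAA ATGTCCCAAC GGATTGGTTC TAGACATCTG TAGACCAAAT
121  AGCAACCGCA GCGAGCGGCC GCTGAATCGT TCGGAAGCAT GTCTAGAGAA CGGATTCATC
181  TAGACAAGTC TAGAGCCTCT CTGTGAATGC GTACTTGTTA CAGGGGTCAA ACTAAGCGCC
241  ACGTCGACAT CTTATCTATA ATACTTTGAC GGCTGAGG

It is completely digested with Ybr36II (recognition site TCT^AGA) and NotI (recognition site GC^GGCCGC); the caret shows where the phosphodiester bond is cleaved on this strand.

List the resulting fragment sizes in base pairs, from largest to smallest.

Ybr36II sites (TCTAGA) start at positions 99, 162, 179, 189.
Ybr36II cuts after base 3 of each site, so after positions 101, 164, 181, 191.
NotI sites (GCGGCCGC) start at positions 26, 135.
NotI cuts after base 2 of each site, so after positions 27, 136.
Combined cut positions: 27, 101, 136, 164, 181, 191.
Linear molecule, 6 cuts → 7 fragments:
  1–27 → 27 bp
  28–101 → 74 bp
  102–136 → 35 bp
  137–164 → 28 bp
  165–181 → 17 bp
  182–191 → 10 bp
  192–278 → 87 bp
Sorted largest to smallest: 87, 74, 35, 28, 27, 17, 10 bp.

87, 74, 35, 28, 27, 17, 10 bp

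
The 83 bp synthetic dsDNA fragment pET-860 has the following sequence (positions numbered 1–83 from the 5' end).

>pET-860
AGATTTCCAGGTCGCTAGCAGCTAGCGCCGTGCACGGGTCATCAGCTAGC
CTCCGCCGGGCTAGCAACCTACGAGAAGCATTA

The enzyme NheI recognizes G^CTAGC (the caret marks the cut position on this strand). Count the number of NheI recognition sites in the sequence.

GCTAGC occurs starting at positions 14, 21, 45, 60.
NheI cuts at 4 sites.

4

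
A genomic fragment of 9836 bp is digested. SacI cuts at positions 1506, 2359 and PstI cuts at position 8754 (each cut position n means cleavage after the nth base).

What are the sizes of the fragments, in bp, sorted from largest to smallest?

Combined cut positions (sorted): 1506, 2359, 8754.
Linear molecule, 3 cuts → 4 fragments:
  1506 − 0 = 1506 bp
  2359 − 1506 = 853 bp
  8754 − 2359 = 6395 bp
  9836 − 8754 = 1082 bp
Sorted largest to smallest: 6395, 1506, 1082, 853 bp.

6395, 1506, 1082, 853 bp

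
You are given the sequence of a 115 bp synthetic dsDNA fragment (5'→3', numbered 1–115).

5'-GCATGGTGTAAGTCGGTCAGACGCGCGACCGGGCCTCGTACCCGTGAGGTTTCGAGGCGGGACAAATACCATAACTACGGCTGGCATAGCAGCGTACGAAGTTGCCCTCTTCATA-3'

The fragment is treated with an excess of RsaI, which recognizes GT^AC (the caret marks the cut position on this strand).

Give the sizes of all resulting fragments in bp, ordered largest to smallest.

RsaI sites (GTAC) start at positions 38, 94.
RsaI cuts after base 2 of each site, so after positions 39, 95.
Linear molecule, 2 cuts → 3 fragments:
  1–39 → 39 bp
  40–95 → 56 bp
  96–115 → 20 bp
Sorted largest to smallest: 56, 39, 20 bp.

56, 39, 20 bp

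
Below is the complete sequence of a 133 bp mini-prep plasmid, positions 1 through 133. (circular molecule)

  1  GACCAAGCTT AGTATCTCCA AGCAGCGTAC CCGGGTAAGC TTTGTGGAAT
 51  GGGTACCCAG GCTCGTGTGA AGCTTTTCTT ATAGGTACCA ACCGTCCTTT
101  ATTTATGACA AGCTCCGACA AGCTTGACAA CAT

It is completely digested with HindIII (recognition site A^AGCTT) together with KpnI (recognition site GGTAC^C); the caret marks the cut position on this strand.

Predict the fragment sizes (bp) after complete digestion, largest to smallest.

HindIII sites (AAGCTT) start at positions 5, 37, 70, 120.
HindIII cuts after the first base of each site, so after positions 5, 37, 70, 120.
KpnI sites (GGTACC) start at positions 52, 84.
KpnI cuts after base 5 of each site (before the last base), so after positions 56, 88.
Combined cut positions: 5, 37, 56, 70, 88, 120.
Circular molecule, 6 cuts → 6 fragments:
  6–37 → 32 bp
  38–56 → 19 bp
  57–70 → 14 bp
  71–88 → 18 bp
  89–120 → 32 bp
  121–133 then 1–5 → 13 + 5 = 18 bp
Sorted largest to smallest: 32, 32, 19, 18, 18, 14 bp.

32, 32, 19, 18, 18, 14 bp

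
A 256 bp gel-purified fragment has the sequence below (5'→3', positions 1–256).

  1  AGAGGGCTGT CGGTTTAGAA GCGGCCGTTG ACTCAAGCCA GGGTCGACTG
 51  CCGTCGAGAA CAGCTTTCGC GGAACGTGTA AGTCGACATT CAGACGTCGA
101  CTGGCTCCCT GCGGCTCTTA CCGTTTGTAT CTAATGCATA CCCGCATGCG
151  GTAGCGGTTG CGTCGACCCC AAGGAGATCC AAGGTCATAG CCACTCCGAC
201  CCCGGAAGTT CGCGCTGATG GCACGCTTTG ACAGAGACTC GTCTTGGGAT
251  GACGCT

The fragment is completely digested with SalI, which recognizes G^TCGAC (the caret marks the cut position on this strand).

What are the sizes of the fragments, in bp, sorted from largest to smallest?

SalI sites (GTCGAC) start at positions 43, 82, 96, 162.
SalI cuts after the first base of each site, so after positions 43, 82, 96, 162.
Linear molecule, 4 cuts → 5 fragments:
  1–43 → 43 bp
  44–82 → 39 bp
  83–96 → 14 bp
  97–162 → 66 bp
  163–256 → 94 bp
Sorted largest to smallest: 94, 66, 43, 39, 14 bp.

94, 66, 43, 39, 14 bp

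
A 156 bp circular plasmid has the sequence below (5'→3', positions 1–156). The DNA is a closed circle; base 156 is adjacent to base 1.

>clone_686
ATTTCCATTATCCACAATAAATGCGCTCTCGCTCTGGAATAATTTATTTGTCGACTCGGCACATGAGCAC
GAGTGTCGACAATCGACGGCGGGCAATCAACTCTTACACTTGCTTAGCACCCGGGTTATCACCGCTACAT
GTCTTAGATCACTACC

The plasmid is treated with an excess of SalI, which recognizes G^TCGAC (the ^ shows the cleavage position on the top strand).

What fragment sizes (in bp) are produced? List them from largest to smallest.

131, 25 bp

SalI sites (GTCGAC) start at positions 50, 75.
SalI cuts after the first base of each site, so after positions 50, 75.
Circular molecule, 2 cuts → 2 fragments:
  51–75 → 25 bp
  76–156 then 1–50 → 81 + 50 = 131 bp
Sorted largest to smallest: 131, 25 bp.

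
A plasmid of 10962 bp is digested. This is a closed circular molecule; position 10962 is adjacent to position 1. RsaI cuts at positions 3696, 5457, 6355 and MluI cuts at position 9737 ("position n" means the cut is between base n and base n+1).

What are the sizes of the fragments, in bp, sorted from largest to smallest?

Combined cut positions (sorted): 3696, 5457, 6355, 9737.
Circular molecule, 4 cuts → 4 fragments:
  5457 − 3696 = 1761 bp
  6355 − 5457 = 898 bp
  9737 − 6355 = 3382 bp
  wrap: 10962 − 9737 + 3696 = 4921 bp
Sorted largest to smallest: 4921, 3382, 1761, 898 bp.

4921, 3382, 1761, 898 bp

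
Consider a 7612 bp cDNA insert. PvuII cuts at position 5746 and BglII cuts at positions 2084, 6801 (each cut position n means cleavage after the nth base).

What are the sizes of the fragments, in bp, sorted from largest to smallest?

Combined cut positions (sorted): 2084, 5746, 6801.
Linear molecule, 3 cuts → 4 fragments:
  2084 − 0 = 2084 bp
  5746 − 2084 = 3662 bp
  6801 − 5746 = 1055 bp
  7612 − 6801 = 811 bp
Sorted largest to smallest: 3662, 2084, 1055, 811 bp.

3662, 2084, 1055, 811 bp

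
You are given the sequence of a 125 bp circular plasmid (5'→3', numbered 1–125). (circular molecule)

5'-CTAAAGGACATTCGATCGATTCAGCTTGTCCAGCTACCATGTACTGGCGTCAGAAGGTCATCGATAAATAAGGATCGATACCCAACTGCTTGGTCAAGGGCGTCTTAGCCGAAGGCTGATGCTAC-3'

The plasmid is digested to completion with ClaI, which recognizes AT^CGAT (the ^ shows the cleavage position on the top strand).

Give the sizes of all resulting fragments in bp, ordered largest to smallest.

ClaI sites (ATCGAT) start at positions 15, 60, 74.
ClaI cuts after base 2 of each site, so after positions 16, 61, 75.
Circular molecule, 3 cuts → 3 fragments:
  17–61 → 45 bp
  62–75 → 14 bp
  76–125 then 1–16 → 50 + 16 = 66 bp
Sorted largest to smallest: 66, 45, 14 bp.

66, 45, 14 bp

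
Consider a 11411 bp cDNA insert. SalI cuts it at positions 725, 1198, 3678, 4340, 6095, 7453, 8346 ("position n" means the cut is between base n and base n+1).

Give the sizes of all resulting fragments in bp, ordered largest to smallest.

3065, 2480, 1755, 1358, 893, 725, 662, 473 bp

Linear molecule, 7 cuts → 8 fragments:
  725 − 0 = 725 bp
  1198 − 725 = 473 bp
  3678 − 1198 = 2480 bp
  4340 − 3678 = 662 bp
  6095 − 4340 = 1755 bp
  7453 − 6095 = 1358 bp
  8346 − 7453 = 893 bp
  11411 − 8346 = 3065 bp
Sorted largest to smallest: 3065, 2480, 1755, 1358, 893, 725, 662, 473 bp.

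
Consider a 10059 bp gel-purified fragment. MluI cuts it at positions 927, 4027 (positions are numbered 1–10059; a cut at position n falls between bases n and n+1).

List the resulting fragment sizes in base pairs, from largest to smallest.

6032, 3100, 927 bp

Linear molecule, 2 cuts → 3 fragments:
  927 − 0 = 927 bp
  4027 − 927 = 3100 bp
  10059 − 4027 = 6032 bp
Sorted largest to smallest: 6032, 3100, 927 bp.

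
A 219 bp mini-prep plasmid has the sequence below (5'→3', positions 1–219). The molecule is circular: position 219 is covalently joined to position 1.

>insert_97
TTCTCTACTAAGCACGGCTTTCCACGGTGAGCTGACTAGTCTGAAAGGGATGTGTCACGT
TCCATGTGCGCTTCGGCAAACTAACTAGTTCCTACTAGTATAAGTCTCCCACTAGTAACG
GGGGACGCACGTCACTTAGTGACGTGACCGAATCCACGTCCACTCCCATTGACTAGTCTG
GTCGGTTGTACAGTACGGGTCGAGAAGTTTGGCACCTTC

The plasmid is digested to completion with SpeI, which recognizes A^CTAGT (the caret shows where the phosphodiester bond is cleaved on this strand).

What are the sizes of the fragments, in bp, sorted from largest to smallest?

SpeI sites (ACTAGT) start at positions 35, 84, 94, 111, 172.
SpeI cuts after the first base of each site, so after positions 35, 84, 94, 111, 172.
Circular molecule, 5 cuts → 5 fragments:
  36–84 → 49 bp
  85–94 → 10 bp
  95–111 → 17 bp
  112–172 → 61 bp
  173–219 then 1–35 → 47 + 35 = 82 bp
Sorted largest to smallest: 82, 61, 49, 17, 10 bp.

82, 61, 49, 17, 10 bp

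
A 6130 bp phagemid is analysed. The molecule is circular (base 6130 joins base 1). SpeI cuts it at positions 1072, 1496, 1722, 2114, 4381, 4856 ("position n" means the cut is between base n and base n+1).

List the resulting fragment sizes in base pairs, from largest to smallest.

2346, 2267, 475, 424, 392, 226 bp

Circular molecule, 6 cuts → 6 fragments:
  1496 − 1072 = 424 bp
  1722 − 1496 = 226 bp
  2114 − 1722 = 392 bp
  4381 − 2114 = 2267 bp
  4856 − 4381 = 475 bp
  wrap: 6130 − 4856 + 1072 = 2346 bp
Sorted largest to smallest: 2346, 2267, 475, 424, 392, 226 bp.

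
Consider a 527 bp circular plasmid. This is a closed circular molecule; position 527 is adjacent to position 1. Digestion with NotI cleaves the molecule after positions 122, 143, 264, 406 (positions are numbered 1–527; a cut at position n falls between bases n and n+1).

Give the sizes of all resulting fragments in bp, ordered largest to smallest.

243, 142, 121, 21 bp

Circular molecule, 4 cuts → 4 fragments:
  143 − 122 = 21 bp
  264 − 143 = 121 bp
  406 − 264 = 142 bp
  wrap: 527 − 406 + 122 = 243 bp
Sorted largest to smallest: 243, 142, 121, 21 bp.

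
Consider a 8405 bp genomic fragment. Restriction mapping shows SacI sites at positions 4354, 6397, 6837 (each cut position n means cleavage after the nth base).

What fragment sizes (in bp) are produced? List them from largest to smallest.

4354, 2043, 1568, 440 bp

Linear molecule, 3 cuts → 4 fragments:
  4354 − 0 = 4354 bp
  6397 − 4354 = 2043 bp
  6837 − 6397 = 440 bp
  8405 − 6837 = 1568 bp
Sorted largest to smallest: 4354, 2043, 1568, 440 bp.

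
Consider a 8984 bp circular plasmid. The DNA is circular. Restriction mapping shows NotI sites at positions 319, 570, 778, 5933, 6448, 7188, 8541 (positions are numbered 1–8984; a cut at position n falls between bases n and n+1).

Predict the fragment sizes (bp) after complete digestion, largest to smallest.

5155, 1353, 762, 740, 515, 251, 208 bp

Circular molecule, 7 cuts → 7 fragments:
  570 − 319 = 251 bp
  778 − 570 = 208 bp
  5933 − 778 = 5155 bp
  6448 − 5933 = 515 bp
  7188 − 6448 = 740 bp
  8541 − 7188 = 1353 bp
  wrap: 8984 − 8541 + 319 = 762 bp
Sorted largest to smallest: 5155, 1353, 762, 740, 515, 251, 208 bp.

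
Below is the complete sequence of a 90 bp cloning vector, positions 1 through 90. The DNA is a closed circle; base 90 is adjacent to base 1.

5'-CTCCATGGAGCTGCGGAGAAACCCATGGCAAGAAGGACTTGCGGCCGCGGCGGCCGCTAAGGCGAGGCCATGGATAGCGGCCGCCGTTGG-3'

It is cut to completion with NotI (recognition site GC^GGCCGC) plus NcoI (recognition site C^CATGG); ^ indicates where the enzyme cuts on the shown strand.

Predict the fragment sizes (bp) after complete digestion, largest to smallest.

20, 19, 17, 15, 10, 9 bp

NotI sites (GCGGCCGC) start at positions 41, 50, 77.
NotI cuts after base 2 of each site, so after positions 42, 51, 78.
NcoI sites (CCATGG) start at positions 3, 23, 68.
NcoI cuts after the first base of each site, so after positions 3, 23, 68.
Combined cut positions: 3, 23, 42, 51, 68, 78.
Circular molecule, 6 cuts → 6 fragments:
  4–23 → 20 bp
  24–42 → 19 bp
  43–51 → 9 bp
  52–68 → 17 bp
  69–78 → 10 bp
  79–90 then 1–3 → 12 + 3 = 15 bp
Sorted largest to smallest: 20, 19, 17, 15, 10, 9 bp.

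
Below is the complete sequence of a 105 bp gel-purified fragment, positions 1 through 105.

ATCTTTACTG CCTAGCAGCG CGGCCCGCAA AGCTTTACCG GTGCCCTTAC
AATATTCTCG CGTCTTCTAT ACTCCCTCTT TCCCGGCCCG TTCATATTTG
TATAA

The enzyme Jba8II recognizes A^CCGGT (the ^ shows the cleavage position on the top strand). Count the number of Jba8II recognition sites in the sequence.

ACCGGT occurs starting at position 37.
Jba8II cuts at 1 site.

1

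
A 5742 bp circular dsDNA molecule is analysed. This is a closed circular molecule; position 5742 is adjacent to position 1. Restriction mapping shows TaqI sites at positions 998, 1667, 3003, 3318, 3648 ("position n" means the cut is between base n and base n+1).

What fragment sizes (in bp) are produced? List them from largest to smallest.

3092, 1336, 669, 330, 315 bp

Circular molecule, 5 cuts → 5 fragments:
  1667 − 998 = 669 bp
  3003 − 1667 = 1336 bp
  3318 − 3003 = 315 bp
  3648 − 3318 = 330 bp
  wrap: 5742 − 3648 + 998 = 3092 bp
Sorted largest to smallest: 3092, 1336, 669, 330, 315 bp.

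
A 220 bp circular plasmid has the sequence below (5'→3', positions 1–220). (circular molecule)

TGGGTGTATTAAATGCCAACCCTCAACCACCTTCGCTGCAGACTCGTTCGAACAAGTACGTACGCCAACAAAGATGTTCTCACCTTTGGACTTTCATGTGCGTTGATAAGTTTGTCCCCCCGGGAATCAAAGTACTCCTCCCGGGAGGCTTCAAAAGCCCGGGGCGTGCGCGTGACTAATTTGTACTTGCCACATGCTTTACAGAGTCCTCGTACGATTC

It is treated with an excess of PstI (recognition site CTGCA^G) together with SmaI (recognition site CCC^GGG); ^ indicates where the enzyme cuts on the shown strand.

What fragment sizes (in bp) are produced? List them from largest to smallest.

100, 81, 21, 18 bp

The PstI site (CTGCAG) starts at position 36.
PstI cuts after base 5 of each site (before the last base), so after position 40.
SmaI sites (CCCGGG) start at positions 119, 140, 158.
SmaI cuts after base 3 of each site, so after positions 121, 142, 160.
Combined cut positions: 40, 121, 142, 160.
Circular molecule, 4 cuts → 4 fragments:
  41–121 → 81 bp
  122–142 → 21 bp
  143–160 → 18 bp
  161–220 then 1–40 → 60 + 40 = 100 bp
Sorted largest to smallest: 100, 81, 21, 18 bp.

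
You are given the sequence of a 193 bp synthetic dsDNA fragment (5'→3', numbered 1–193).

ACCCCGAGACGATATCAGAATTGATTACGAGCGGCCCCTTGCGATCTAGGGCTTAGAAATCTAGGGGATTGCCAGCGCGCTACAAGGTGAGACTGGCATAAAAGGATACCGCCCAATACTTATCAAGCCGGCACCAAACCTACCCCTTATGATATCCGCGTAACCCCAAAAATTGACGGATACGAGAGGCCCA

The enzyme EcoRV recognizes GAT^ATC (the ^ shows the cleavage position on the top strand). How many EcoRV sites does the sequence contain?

2

GATATC occurs starting at positions 11, 151.
EcoRV cuts at 2 sites.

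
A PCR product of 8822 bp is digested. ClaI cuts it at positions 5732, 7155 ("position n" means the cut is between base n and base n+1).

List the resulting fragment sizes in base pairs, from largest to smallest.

Linear molecule, 2 cuts → 3 fragments:
  5732 − 0 = 5732 bp
  7155 − 5732 = 1423 bp
  8822 − 7155 = 1667 bp
Sorted largest to smallest: 5732, 1667, 1423 bp.

5732, 1667, 1423 bp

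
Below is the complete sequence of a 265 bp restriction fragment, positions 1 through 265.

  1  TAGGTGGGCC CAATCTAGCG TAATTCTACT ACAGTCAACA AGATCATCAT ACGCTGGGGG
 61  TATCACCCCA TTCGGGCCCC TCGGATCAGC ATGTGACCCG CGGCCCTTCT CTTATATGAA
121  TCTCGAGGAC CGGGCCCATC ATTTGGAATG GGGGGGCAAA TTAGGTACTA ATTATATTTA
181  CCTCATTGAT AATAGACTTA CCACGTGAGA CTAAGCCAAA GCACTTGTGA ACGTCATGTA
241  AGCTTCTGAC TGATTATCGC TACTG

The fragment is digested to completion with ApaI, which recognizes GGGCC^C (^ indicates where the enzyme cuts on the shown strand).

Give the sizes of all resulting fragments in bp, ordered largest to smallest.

ApaI sites (GGGCCC) start at positions 6, 74, 132.
ApaI cuts after base 5 of each site (before the last base), so after positions 10, 78, 136.
Linear molecule, 3 cuts → 4 fragments:
  1–10 → 10 bp
  11–78 → 68 bp
  79–136 → 58 bp
  137–265 → 129 bp
Sorted largest to smallest: 129, 68, 58, 10 bp.

129, 68, 58, 10 bp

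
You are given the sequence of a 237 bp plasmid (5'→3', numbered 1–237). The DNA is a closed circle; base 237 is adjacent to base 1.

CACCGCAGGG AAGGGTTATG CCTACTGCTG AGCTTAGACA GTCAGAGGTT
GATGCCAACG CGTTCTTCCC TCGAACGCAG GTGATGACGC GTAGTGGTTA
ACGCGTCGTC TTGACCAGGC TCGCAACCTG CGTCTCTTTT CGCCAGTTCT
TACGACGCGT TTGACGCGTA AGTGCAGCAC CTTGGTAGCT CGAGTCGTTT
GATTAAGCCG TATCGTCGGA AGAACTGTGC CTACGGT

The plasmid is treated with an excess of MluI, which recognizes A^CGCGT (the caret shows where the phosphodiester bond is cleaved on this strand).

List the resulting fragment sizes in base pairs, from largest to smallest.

MluI sites (ACGCGT) start at positions 58, 87, 101, 155, 164.
MluI cuts after the first base of each site, so after positions 58, 87, 101, 155, 164.
Circular molecule, 5 cuts → 5 fragments:
  59–87 → 29 bp
  88–101 → 14 bp
  102–155 → 54 bp
  156–164 → 9 bp
  165–237 then 1–58 → 73 + 58 = 131 bp
Sorted largest to smallest: 131, 54, 29, 14, 9 bp.

131, 54, 29, 14, 9 bp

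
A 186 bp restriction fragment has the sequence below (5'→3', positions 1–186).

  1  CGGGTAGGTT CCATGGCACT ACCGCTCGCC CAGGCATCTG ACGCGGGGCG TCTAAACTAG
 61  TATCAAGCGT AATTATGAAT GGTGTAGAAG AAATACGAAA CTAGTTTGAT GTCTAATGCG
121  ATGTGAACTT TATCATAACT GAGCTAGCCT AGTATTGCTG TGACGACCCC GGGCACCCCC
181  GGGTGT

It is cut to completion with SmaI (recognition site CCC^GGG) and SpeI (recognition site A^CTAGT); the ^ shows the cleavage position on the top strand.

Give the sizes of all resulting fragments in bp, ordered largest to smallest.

70, 56, 44, 10, 6 bp

SmaI sites (CCCGGG) start at positions 168, 178.
SmaI cuts after base 3 of each site, so after positions 170, 180.
SpeI sites (ACTAGT) start at positions 56, 100.
SpeI cuts after the first base of each site, so after positions 56, 100.
Combined cut positions: 56, 100, 170, 180.
Linear molecule, 4 cuts → 5 fragments:
  1–56 → 56 bp
  57–100 → 44 bp
  101–170 → 70 bp
  171–180 → 10 bp
  181–186 → 6 bp
Sorted largest to smallest: 70, 56, 44, 10, 6 bp.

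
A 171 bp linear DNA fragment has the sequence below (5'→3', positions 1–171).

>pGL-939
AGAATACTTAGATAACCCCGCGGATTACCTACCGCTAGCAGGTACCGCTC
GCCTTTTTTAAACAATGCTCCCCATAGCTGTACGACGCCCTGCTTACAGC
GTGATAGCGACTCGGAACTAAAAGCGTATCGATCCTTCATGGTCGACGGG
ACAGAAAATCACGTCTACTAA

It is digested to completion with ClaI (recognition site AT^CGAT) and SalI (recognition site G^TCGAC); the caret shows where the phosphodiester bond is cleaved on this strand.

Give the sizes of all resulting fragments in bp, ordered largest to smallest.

The ClaI site (ATCGAT) starts at position 128.
ClaI cuts after base 2 of each site, so after position 129.
The SalI site (GTCGAC) starts at position 142.
SalI cuts after the first base of each site, so after position 142.
Combined cut positions: 129, 142.
Linear molecule, 2 cuts → 3 fragments:
  1–129 → 129 bp
  130–142 → 13 bp
  143–171 → 29 bp
Sorted largest to smallest: 129, 29, 13 bp.

129, 29, 13 bp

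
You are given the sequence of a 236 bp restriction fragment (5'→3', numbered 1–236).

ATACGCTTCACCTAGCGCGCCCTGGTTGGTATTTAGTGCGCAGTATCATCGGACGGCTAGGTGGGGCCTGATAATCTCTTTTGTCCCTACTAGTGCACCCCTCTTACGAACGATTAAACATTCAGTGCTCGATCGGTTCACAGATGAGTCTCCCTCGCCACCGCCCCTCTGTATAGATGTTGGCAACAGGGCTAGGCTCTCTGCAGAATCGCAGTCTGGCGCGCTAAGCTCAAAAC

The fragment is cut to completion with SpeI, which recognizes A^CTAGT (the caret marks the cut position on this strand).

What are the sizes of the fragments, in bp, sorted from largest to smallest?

The SpeI site (ACTAGT) starts at position 89.
SpeI cuts after the first base of each site, so after position 89.
Linear molecule, 1 cut → 2 fragments:
  1–89 → 89 bp
  90–236 → 147 bp
Sorted largest to smallest: 147, 89 bp.

147, 89 bp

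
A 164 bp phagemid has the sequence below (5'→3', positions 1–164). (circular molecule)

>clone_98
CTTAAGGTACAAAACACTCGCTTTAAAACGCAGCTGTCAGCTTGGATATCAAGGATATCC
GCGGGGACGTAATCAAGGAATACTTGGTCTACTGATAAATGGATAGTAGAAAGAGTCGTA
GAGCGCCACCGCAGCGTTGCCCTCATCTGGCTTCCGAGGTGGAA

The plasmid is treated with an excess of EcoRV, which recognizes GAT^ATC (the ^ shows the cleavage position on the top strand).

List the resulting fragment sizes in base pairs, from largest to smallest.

155, 9 bp

EcoRV sites (GATATC) start at positions 45, 54.
EcoRV cuts after base 3 of each site, so after positions 47, 56.
Circular molecule, 2 cuts → 2 fragments:
  48–56 → 9 bp
  57–164 then 1–47 → 108 + 47 = 155 bp
Sorted largest to smallest: 155, 9 bp.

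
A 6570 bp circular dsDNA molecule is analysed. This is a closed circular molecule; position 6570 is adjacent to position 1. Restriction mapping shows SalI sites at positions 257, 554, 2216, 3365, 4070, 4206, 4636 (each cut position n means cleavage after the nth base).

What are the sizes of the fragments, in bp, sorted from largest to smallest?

Circular molecule, 7 cuts → 7 fragments:
  554 − 257 = 297 bp
  2216 − 554 = 1662 bp
  3365 − 2216 = 1149 bp
  4070 − 3365 = 705 bp
  4206 − 4070 = 136 bp
  4636 − 4206 = 430 bp
  wrap: 6570 − 4636 + 257 = 2191 bp
Sorted largest to smallest: 2191, 1662, 1149, 705, 430, 297, 136 bp.

2191, 1662, 1149, 705, 430, 297, 136 bp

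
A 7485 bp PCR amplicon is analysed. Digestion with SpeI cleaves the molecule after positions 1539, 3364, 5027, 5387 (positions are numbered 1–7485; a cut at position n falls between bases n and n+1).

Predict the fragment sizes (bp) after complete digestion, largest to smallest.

2098, 1825, 1663, 1539, 360 bp

Linear molecule, 4 cuts → 5 fragments:
  1539 − 0 = 1539 bp
  3364 − 1539 = 1825 bp
  5027 − 3364 = 1663 bp
  5387 − 5027 = 360 bp
  7485 − 5387 = 2098 bp
Sorted largest to smallest: 2098, 1825, 1663, 1539, 360 bp.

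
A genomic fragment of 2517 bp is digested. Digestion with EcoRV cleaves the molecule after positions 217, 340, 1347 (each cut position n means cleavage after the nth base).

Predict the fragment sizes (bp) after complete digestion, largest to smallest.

Linear molecule, 3 cuts → 4 fragments:
  217 − 0 = 217 bp
  340 − 217 = 123 bp
  1347 − 340 = 1007 bp
  2517 − 1347 = 1170 bp
Sorted largest to smallest: 1170, 1007, 217, 123 bp.

1170, 1007, 217, 123 bp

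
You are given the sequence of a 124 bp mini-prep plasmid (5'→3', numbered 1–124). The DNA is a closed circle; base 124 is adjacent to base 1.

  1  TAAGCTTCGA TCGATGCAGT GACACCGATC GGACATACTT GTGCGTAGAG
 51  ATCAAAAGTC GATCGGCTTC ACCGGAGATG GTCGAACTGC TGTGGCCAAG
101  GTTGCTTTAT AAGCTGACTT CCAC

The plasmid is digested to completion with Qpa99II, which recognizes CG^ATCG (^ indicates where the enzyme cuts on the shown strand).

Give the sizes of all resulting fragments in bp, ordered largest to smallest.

Qpa99II sites (CGATCG) start at positions 8, 26, 60.
Qpa99II cuts after base 2 of each site, so after positions 9, 27, 61.
Circular molecule, 3 cuts → 3 fragments:
  10–27 → 18 bp
  28–61 → 34 bp
  62–124 then 1–9 → 63 + 9 = 72 bp
Sorted largest to smallest: 72, 34, 18 bp.

72, 34, 18 bp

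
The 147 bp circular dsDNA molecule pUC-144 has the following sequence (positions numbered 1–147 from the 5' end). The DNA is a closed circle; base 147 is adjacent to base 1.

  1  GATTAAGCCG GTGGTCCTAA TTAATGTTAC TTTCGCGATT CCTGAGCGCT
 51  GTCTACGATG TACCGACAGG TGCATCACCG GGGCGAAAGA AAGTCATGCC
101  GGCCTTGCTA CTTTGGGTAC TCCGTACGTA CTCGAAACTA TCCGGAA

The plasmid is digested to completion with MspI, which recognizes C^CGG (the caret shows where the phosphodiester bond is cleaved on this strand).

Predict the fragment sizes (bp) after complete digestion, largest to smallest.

70, 43, 21, 13 bp

MspI sites (CCGG) start at positions 8, 78, 99, 142.
MspI cuts after the first base of each site, so after positions 8, 78, 99, 142.
Circular molecule, 4 cuts → 4 fragments:
  9–78 → 70 bp
  79–99 → 21 bp
  100–142 → 43 bp
  143–147 then 1–8 → 5 + 8 = 13 bp
Sorted largest to smallest: 70, 43, 21, 13 bp.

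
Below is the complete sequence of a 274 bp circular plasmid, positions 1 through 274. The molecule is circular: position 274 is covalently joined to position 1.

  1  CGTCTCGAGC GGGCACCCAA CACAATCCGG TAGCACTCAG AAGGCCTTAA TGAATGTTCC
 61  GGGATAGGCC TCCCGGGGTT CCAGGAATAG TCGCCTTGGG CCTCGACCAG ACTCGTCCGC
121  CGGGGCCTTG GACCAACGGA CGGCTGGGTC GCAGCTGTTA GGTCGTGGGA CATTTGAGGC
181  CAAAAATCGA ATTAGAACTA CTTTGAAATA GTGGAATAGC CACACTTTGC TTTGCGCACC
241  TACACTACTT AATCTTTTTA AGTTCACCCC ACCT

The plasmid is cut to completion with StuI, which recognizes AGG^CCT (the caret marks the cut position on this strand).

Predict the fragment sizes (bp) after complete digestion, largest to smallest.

StuI sites (AGGCCT) start at positions 42, 66.
StuI cuts after base 3 of each site, so after positions 44, 68.
Circular molecule, 2 cuts → 2 fragments:
  45–68 → 24 bp
  69–274 then 1–44 → 206 + 44 = 250 bp
Sorted largest to smallest: 250, 24 bp.

250, 24 bp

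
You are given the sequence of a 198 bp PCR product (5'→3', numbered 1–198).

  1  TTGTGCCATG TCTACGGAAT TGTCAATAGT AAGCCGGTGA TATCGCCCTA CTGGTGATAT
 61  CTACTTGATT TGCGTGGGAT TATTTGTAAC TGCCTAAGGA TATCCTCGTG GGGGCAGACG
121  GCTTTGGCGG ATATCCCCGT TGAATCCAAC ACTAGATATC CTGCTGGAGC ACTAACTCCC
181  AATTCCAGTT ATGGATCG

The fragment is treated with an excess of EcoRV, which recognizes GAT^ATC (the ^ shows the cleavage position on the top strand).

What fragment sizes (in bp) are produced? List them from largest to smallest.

43, 41, 41, 31, 25, 17 bp

EcoRV sites (GATATC) start at positions 39, 56, 99, 130, 155.
EcoRV cuts after base 3 of each site, so after positions 41, 58, 101, 132, 157.
Linear molecule, 5 cuts → 6 fragments:
  1–41 → 41 bp
  42–58 → 17 bp
  59–101 → 43 bp
  102–132 → 31 bp
  133–157 → 25 bp
  158–198 → 41 bp
Sorted largest to smallest: 43, 41, 41, 31, 25, 17 bp.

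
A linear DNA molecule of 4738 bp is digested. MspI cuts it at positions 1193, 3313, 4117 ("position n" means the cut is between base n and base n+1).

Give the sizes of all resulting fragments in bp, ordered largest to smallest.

Linear molecule, 3 cuts → 4 fragments:
  1193 − 0 = 1193 bp
  3313 − 1193 = 2120 bp
  4117 − 3313 = 804 bp
  4738 − 4117 = 621 bp
Sorted largest to smallest: 2120, 1193, 804, 621 bp.

2120, 1193, 804, 621 bp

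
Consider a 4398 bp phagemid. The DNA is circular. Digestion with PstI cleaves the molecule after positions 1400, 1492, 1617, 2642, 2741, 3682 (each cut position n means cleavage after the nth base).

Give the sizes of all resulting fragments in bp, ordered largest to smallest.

Circular molecule, 6 cuts → 6 fragments:
  1492 − 1400 = 92 bp
  1617 − 1492 = 125 bp
  2642 − 1617 = 1025 bp
  2741 − 2642 = 99 bp
  3682 − 2741 = 941 bp
  wrap: 4398 − 3682 + 1400 = 2116 bp
Sorted largest to smallest: 2116, 1025, 941, 125, 99, 92 bp.

2116, 1025, 941, 125, 99, 92 bp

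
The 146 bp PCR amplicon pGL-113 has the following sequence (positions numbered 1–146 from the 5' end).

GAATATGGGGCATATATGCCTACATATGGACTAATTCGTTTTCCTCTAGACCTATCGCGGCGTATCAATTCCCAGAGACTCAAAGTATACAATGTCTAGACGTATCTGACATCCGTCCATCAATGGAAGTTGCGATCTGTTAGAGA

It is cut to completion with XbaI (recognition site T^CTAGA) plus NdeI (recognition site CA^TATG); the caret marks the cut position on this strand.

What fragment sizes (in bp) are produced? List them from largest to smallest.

51, 50, 24, 21 bp

XbaI sites (TCTAGA) start at positions 45, 95.
XbaI cuts after the first base of each site, so after positions 45, 95.
The NdeI site (CATATG) starts at position 23.
NdeI cuts after base 2 of each site, so after position 24.
Combined cut positions: 24, 45, 95.
Linear molecule, 3 cuts → 4 fragments:
  1–24 → 24 bp
  25–45 → 21 bp
  46–95 → 50 bp
  96–146 → 51 bp
Sorted largest to smallest: 51, 50, 24, 21 bp.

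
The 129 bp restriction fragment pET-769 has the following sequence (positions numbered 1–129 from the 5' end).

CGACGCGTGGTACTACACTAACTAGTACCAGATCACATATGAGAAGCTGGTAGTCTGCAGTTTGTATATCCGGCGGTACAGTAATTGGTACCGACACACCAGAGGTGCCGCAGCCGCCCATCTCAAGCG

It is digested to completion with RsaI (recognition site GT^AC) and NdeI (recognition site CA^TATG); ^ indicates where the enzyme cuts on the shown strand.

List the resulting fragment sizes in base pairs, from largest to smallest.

40, 40, 15, 12, 11, 11 bp

RsaI sites (GTAC) start at positions 10, 25, 76, 88.
RsaI cuts after base 2 of each site, so after positions 11, 26, 77, 89.
The NdeI site (CATATG) starts at position 36.
NdeI cuts after base 2 of each site, so after position 37.
Combined cut positions: 11, 26, 37, 77, 89.
Linear molecule, 5 cuts → 6 fragments:
  1–11 → 11 bp
  12–26 → 15 bp
  27–37 → 11 bp
  38–77 → 40 bp
  78–89 → 12 bp
  90–129 → 40 bp
Sorted largest to smallest: 40, 40, 15, 12, 11, 11 bp.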